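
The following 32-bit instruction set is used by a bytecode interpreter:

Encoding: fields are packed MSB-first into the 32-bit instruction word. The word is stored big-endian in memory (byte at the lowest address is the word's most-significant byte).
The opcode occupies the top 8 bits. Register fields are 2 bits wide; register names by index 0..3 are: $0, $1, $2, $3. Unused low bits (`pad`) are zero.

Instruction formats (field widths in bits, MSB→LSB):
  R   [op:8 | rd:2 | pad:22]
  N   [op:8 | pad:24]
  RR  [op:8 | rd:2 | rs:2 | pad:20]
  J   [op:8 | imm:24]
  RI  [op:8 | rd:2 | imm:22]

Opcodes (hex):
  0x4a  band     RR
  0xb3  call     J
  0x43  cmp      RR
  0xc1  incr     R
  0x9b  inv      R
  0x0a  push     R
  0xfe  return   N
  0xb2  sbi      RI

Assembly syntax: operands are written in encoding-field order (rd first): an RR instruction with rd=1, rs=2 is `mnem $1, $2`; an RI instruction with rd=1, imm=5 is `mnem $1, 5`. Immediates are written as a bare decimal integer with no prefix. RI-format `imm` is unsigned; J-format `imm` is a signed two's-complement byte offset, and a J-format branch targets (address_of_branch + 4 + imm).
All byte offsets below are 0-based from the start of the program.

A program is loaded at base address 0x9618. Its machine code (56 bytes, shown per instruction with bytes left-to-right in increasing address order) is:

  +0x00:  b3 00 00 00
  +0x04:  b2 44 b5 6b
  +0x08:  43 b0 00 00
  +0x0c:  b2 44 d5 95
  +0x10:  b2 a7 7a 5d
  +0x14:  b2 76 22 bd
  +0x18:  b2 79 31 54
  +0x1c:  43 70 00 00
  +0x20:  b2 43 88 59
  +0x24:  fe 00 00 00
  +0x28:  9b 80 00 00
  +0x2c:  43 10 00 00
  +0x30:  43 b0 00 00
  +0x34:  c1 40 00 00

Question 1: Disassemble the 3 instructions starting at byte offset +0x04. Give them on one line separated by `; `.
[04] b2 44 b5 6b → 0xb244b56b
  op=0xb244b56b>>24=0xb2 ⇒ sbi (RI)
  [23:22] rd=1 = $1
  [21:0] imm=308587 = 308587
[08] 43 b0 00 00 → 0x43b00000
  op=0x43b00000>>24=0x43 ⇒ cmp (RR)
  [23:22] rd=2 = $2
  [21:20] rs=3 = $3
[0c] b2 44 d5 95 → 0xb244d595
  op=0xb244d595>>24=0xb2 ⇒ sbi (RI)
  [23:22] rd=1 = $1
  [21:0] imm=316821 = 316821

sbi $1, 308587; cmp $2, $3; sbi $1, 316821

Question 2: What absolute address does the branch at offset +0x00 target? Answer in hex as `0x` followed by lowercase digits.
[00] b3 00 00 00 → 0xb3000000
  top 8b → 0xb3 → call [J]
  imm: (w>>0)&0xffffff=0x0 → 0
  target = base 0x9618 + off 0x00 + 4 + imm 0 = 0x961c

0x961c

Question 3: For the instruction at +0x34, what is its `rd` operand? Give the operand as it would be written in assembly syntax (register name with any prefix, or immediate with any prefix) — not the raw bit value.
$1

+0x34: c1 40 00 00 ⇒ word 0xc1400000 (big)
  op=0xc1400000>>24=0xc1 ⇒ incr (R)
  [23:22] rd=1 = $1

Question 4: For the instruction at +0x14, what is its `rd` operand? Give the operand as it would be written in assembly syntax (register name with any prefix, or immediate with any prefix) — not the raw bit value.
@+14  big-endian(b2 76 22 bd) = 0xb27622bd
  op=0xb27622bd>>24=0xb2 ⇒ sbi (RI)
  rd: (w>>22)&0x3=0x1 → $1
  imm: (w>>0)&0x3fffff=0x3622bd → 3547837

$1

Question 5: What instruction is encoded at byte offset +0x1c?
cmp $1, $3

@+1c  big-endian(43 70 00 00) = 0x43700000
  opcode bits[31:24]=0x43: cmp/RR
  rd@[23:22]=0x1 ⇒ $1
  rs@[21:20]=0x3 ⇒ $3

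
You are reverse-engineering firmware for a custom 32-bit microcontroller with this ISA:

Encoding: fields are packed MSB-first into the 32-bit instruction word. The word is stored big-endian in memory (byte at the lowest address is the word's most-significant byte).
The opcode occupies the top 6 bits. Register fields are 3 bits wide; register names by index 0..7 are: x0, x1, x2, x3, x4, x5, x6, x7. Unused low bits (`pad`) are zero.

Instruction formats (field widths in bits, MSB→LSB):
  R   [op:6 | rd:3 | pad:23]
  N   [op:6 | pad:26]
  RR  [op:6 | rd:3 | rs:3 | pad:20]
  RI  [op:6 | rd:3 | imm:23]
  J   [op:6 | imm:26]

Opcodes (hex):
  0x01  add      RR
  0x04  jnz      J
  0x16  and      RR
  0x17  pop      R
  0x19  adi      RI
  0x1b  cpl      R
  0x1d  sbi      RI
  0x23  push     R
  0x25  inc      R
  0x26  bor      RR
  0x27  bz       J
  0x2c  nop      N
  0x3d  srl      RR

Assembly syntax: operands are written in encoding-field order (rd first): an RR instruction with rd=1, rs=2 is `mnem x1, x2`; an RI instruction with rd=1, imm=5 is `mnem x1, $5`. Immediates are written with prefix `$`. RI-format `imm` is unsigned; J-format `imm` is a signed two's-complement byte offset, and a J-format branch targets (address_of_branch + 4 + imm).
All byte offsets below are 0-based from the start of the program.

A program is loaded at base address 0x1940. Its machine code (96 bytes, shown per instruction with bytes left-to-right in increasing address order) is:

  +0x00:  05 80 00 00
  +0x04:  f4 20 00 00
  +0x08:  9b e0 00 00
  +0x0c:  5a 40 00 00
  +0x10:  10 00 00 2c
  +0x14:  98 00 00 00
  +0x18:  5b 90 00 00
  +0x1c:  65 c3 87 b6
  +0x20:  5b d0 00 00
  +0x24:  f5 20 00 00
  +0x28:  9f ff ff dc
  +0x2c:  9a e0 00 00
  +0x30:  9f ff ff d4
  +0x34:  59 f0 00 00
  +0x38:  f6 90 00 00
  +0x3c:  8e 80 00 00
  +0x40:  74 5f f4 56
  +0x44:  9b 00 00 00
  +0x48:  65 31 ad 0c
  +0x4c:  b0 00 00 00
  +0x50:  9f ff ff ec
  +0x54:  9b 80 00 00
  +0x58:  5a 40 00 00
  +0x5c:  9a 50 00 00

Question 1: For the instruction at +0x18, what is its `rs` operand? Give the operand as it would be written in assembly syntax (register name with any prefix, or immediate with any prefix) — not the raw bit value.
x1

@+18  big-endian(5b 90 00 00) = 0x5b900000
  op=0x5b900000>>26=0x16 ⇒ and (RR)
  rd: (w>>23)&0x7=0x7 → x7
  rs: (w>>20)&0x7=0x1 → x1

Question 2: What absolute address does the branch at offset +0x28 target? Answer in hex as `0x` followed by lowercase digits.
@+28  big-endian(9f ff ff dc) = 0x9fffffdc
  op=0x9fffffdc>>26=0x27 ⇒ bz (J)
  imm: (w>>0)&0x3ffffff=0x3ffffdc (s26→-36) → $-36
  target = base 0x1940 + off 0x28 + 4 + imm -36 = 0x1948

0x1948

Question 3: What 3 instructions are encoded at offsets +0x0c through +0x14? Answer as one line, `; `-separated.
off 0x0c: read 5a 40 00 00 as big → 0x5a400000
  op=0x5a400000>>26=0x16 ⇒ and (RR)
  rd: (w>>23)&0x7=0x4 → x4
  rs: (w>>20)&0x7=0x4 → x4
off 0x10: read 10 00 00 2c as big → 0x1000002c
  op=0x1000002c>>26=0x4 ⇒ jnz (J)
  imm: (w>>0)&0x3ffffff=0x2c → $44
off 0x14: read 98 00 00 00 as big → 0x98000000
  op=0x98000000>>26=0x26 ⇒ bor (RR)
  rd: (w>>23)&0x7=0x0 → x0
  rs: (w>>20)&0x7=0x0 → x0

and x4, x4; jnz $44; bor x0, x0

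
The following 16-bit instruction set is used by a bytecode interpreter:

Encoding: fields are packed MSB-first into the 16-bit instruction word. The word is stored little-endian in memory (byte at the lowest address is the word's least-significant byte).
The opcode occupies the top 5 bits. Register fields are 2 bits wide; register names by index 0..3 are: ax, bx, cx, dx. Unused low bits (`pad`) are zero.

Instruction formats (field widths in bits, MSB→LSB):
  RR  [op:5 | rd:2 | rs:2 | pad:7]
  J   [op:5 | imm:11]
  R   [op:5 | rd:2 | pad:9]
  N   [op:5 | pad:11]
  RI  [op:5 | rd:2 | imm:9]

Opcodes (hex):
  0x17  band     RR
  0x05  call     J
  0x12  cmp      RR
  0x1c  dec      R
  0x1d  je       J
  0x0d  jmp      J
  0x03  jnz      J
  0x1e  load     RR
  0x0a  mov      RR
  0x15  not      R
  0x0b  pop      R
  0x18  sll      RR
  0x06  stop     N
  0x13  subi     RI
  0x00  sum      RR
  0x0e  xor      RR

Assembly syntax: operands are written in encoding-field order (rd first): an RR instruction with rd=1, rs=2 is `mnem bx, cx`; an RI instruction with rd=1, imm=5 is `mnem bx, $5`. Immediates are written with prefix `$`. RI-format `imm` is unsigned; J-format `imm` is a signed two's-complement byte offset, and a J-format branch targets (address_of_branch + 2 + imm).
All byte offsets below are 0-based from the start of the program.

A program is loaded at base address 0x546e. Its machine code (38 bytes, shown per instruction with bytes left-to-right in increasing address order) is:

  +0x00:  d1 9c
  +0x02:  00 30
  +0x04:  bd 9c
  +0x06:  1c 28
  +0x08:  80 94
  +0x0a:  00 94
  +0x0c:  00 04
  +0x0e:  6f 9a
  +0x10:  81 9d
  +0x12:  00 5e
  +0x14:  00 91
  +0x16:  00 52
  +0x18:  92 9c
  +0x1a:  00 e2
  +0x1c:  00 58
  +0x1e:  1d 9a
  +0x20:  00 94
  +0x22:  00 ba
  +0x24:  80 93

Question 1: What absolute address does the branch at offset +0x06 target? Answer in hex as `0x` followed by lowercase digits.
[06] 1c 28 → 0x281c
  opcode bits[15:11]=0x5: call/J
  imm@[10:0]=0x1c ⇒ $28
  target = base 0x546e + off 0x06 + 2 + imm 28 = 0x5492

0x5492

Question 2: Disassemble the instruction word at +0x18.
subi cx, $146

[18] 92 9c → 0x9c92
  op=0x9c92>>11=0x13 ⇒ subi (RI)
  rd: (w>>9)&0x3=0x2 → cx
  imm: (w>>0)&0x1ff=0x92 → $146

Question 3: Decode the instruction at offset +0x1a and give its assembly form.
dec bx

+0x1a: 00 e2 ⇒ word 0xe200 (little)
  opcode bits[15:11]=0x1c: dec/R
  rd: (w>>9)&0x3=0x1 → bx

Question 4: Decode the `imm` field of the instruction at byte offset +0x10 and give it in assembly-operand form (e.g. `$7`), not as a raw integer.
off 0x10: read 81 9d as little → 0x9d81
  top 5b → 0x13 → subi [RI]
  rd: (w>>9)&0x3=0x2 → cx
  imm: (w>>0)&0x1ff=0x181 → $385

$385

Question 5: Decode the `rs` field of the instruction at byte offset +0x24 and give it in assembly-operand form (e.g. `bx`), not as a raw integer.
[24] 80 93 → 0x9380
  opcode bits[15:11]=0x12: cmp/RR
  [10:9] rd=1 = bx
  [8:7] rs=3 = dx

dx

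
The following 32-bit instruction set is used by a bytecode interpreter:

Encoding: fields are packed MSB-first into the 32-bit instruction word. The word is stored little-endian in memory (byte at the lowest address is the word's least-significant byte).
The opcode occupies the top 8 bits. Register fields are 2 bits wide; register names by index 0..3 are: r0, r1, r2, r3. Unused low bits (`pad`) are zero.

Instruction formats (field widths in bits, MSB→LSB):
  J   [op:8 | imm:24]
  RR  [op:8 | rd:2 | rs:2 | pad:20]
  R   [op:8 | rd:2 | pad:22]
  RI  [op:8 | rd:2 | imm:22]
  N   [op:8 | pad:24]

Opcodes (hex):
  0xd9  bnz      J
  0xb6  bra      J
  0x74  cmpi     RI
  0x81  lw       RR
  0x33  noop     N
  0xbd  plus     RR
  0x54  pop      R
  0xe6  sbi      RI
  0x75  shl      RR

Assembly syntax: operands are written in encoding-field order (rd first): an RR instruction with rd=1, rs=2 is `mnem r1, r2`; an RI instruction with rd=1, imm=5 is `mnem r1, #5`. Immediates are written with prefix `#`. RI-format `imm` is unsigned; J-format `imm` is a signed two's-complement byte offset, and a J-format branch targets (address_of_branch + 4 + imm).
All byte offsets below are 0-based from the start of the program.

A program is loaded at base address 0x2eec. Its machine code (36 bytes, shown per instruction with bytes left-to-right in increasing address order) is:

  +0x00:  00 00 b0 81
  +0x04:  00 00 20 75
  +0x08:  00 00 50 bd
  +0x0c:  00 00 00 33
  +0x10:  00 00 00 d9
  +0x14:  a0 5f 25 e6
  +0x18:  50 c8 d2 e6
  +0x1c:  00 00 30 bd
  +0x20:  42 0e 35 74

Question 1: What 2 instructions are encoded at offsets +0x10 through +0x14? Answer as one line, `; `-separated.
off 0x10: read 00 00 00 d9 as little → 0xd9000000
  opcode bits[31:24]=0xd9: bnz/J
  imm@[23:0]=0x0 ⇒ #0
off 0x14: read a0 5f 25 e6 as little → 0xe6255fa0
  opcode bits[31:24]=0xe6: sbi/RI
  rd@[23:22]=0x0 ⇒ r0
  imm@[21:0]=0x255fa0 ⇒ #2449312

bnz #0; sbi r0, #2449312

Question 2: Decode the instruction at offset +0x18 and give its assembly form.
@+18  little-endian(50 c8 d2 e6) = 0xe6d2c850
  opcode bits[31:24]=0xe6: sbi/RI
  [23:22] rd=3 = r3
  [21:0] imm=1230928 = #1230928

sbi r3, #1230928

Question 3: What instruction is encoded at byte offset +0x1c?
plus r0, r3

off 0x1c: read 00 00 30 bd as little → 0xbd300000
  top 8b → 0xbd → plus [RR]
  rd@[23:22]=0x0 ⇒ r0
  rs@[21:20]=0x3 ⇒ r3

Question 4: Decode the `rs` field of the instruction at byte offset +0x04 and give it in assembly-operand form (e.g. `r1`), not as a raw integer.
+0x04: 00 00 20 75 ⇒ word 0x75200000 (little)
  opcode bits[31:24]=0x75: shl/RR
  rd: (w>>22)&0x3=0x0 → r0
  rs: (w>>20)&0x3=0x2 → r2

r2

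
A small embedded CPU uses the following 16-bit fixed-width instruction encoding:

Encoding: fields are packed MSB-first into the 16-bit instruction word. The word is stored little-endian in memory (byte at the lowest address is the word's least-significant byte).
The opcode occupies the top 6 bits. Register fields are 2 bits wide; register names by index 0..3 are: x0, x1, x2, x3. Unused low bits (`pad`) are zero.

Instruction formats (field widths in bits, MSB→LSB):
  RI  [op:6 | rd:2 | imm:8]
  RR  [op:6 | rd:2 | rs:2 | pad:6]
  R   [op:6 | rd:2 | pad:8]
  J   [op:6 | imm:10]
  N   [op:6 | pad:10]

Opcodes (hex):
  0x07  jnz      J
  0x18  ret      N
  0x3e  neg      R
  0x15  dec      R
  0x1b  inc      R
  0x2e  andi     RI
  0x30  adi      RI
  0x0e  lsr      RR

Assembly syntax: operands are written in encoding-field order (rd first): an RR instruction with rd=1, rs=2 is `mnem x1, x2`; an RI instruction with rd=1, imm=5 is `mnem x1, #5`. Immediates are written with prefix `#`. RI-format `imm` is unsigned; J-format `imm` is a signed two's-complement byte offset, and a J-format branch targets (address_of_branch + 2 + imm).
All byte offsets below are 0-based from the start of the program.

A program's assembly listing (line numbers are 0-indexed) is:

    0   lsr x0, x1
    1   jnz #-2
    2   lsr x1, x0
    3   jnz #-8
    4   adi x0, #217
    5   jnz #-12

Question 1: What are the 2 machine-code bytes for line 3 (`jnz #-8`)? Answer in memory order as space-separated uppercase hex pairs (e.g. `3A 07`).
3. jnz fields op=0x7:6|imm=-8:10 → word 1ff8h → f8 1f

F8 1F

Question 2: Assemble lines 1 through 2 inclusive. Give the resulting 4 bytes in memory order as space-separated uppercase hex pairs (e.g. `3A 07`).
L1: jnz op=0x7:6|imm=-2:10 ⇒ 0x1ffe ⇒ little fe 1f
L2: lsr op=0xe:6|rd=1:2|rs=0:2|pad=0:6 ⇒ 0x3900 ⇒ little 00 39

FE 1F 00 39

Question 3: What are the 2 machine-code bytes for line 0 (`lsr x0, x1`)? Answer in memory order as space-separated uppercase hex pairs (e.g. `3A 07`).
L0: lsr op=0xe:6|rd=0:2|rs=1:2|pad=0:6 ⇒ 0x3840 ⇒ little 40 38

40 38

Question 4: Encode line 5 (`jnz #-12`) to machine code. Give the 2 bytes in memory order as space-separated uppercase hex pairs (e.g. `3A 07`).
F4 1F

line 5 (jnz): pack op=0x7:6|imm=-12:10 = 0x1ff4; little→ f4 1f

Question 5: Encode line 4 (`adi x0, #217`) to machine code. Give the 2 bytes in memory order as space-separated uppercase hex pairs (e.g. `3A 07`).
D9 C0

4. adi fields op=0x30:6|rd=0:2|imm=217:8 → word c0d9h → d9 c0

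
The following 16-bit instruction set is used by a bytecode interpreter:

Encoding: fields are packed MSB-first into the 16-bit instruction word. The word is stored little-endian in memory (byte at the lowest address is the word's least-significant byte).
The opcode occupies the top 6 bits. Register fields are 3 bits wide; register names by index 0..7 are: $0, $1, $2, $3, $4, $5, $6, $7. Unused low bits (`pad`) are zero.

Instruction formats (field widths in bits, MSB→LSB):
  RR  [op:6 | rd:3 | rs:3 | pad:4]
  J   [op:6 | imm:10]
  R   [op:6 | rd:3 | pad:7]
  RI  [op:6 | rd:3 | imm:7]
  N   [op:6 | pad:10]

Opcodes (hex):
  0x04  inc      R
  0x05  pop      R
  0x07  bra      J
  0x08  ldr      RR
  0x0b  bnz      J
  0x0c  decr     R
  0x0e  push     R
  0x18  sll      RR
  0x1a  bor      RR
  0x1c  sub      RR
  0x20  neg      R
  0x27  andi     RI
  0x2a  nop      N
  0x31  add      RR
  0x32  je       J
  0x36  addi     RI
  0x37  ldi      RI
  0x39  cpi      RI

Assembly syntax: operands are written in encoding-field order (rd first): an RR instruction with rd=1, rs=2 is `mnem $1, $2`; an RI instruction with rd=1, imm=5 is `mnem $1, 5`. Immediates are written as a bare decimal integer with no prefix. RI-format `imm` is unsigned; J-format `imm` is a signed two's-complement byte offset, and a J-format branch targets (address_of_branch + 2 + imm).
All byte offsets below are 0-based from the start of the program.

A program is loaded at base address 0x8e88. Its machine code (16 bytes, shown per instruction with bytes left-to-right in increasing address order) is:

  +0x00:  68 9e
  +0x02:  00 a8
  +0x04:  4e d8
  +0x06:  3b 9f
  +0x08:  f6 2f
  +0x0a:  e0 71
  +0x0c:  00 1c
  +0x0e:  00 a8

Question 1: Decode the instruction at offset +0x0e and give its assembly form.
nop

[0e] 00 a8 → 0xa800
  opcode bits[15:10]=0x2a: nop/N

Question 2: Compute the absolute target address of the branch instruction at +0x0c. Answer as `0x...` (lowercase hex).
0x8e96

[0c] 00 1c → 0x1c00
  op=0x1c00>>10=0x7 ⇒ bra (J)
  imm: (w>>0)&0x3ff=0x0 → 0
  target = base 0x8e88 + off 0x0c + 2 + imm 0 = 0x8e96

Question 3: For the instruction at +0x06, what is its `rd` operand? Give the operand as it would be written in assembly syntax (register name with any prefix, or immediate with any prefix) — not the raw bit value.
$6

+0x06: 3b 9f ⇒ word 0x9f3b (little)
  top 6b → 0x27 → andi [RI]
  [9:7] rd=6 = $6
  [6:0] imm=59 = 59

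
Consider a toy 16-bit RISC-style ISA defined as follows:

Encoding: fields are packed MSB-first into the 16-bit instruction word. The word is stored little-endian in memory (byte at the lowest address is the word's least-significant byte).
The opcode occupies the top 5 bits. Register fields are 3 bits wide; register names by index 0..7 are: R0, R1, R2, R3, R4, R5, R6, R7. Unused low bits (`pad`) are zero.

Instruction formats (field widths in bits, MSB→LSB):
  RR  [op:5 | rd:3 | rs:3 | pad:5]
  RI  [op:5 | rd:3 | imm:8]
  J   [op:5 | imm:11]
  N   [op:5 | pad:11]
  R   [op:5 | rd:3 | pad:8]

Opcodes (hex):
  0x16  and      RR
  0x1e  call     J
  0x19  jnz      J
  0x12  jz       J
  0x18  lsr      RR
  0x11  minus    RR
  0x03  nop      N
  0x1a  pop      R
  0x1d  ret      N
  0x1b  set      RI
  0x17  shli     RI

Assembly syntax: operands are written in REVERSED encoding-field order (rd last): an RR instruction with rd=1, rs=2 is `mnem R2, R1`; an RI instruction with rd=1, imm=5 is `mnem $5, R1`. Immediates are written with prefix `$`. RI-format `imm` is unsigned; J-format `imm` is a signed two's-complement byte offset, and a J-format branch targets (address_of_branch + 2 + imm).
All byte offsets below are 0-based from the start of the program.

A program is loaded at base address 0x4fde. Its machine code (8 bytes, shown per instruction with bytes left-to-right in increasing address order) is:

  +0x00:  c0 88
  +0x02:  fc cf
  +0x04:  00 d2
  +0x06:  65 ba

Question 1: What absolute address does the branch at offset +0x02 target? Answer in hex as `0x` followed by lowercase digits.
off 0x02: read fc cf as little → 0xcffc
  top 5b → 0x19 → jnz [J]
  imm@[10:0]=0x7fc (s11→-4) ⇒ $-4
  target = base 0x4fde + off 0x02 + 2 + imm -4 = 0x4fde

0x4fde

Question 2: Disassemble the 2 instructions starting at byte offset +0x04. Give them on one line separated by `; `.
pop R2; shli $101, R2

off 0x04: read 00 d2 as little → 0xd200
  top 5b → 0x1a → pop [R]
  rd@[10:8]=0x2 ⇒ R2
off 0x06: read 65 ba as little → 0xba65
  top 5b → 0x17 → shli [RI]
  rd@[10:8]=0x2 ⇒ R2
  imm@[7:0]=0x65 ⇒ $101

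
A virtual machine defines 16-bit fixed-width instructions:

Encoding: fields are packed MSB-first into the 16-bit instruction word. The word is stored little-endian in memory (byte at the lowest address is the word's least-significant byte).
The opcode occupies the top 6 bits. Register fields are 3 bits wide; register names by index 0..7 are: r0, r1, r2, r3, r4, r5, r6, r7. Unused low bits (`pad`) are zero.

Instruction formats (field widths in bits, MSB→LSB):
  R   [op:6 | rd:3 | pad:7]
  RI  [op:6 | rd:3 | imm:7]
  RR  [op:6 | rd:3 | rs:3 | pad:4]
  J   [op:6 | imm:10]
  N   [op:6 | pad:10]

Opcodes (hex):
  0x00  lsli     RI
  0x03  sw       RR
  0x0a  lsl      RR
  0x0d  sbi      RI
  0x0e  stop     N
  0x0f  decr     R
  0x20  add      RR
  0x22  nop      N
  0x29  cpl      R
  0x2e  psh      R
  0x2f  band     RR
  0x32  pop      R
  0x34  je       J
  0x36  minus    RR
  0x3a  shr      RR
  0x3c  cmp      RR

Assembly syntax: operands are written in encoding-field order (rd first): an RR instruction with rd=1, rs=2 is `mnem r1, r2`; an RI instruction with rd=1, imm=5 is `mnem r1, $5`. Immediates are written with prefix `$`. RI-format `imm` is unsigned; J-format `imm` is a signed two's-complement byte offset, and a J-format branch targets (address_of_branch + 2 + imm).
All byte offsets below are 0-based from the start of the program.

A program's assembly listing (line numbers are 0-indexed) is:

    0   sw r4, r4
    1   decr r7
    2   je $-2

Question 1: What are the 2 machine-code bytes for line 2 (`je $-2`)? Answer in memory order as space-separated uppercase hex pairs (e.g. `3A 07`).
L2: je op=0x34:6|imm=-2:10 ⇒ 0xd3fe ⇒ little fe d3

FE D3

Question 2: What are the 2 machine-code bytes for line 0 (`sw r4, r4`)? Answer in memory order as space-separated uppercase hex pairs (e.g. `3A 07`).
L0: sw op=0x3:6|rd=4:3|rs=4:3|pad=0:4 ⇒ 0x0e40 ⇒ little 40 0e

40 0E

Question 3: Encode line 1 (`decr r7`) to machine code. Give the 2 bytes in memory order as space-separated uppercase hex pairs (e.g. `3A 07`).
80 3F

line 1 (decr): pack op=0xf:6|rd=7:3|pad=0:7 = 0x3f80; little→ 80 3f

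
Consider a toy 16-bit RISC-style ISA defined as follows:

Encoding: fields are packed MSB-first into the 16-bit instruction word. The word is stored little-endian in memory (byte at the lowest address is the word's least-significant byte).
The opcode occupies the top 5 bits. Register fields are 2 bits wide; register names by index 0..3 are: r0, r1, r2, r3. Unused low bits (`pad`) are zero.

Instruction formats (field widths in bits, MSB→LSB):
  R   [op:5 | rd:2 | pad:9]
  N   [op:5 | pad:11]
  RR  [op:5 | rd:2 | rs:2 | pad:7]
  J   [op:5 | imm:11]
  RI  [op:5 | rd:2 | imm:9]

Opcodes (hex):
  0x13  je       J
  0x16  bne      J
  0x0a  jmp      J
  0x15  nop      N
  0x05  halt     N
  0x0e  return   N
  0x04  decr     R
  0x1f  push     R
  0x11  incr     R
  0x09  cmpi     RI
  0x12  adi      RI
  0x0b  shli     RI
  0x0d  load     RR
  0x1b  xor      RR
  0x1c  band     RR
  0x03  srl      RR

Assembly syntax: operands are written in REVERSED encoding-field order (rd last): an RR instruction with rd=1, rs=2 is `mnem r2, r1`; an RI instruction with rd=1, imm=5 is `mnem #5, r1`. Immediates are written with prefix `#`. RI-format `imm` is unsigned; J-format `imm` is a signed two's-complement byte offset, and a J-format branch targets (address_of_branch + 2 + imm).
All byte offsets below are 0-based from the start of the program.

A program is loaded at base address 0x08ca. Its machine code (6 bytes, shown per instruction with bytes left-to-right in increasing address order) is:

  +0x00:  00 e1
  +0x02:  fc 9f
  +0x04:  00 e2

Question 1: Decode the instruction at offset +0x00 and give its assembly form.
off 0x00: read 00 e1 as little → 0xe100
  opcode bits[15:11]=0x1c: band/RR
  [10:9] rd=0 = r0
  [8:7] rs=2 = r2

band r2, r0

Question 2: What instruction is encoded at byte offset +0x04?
+0x04: 00 e2 ⇒ word 0xe200 (little)
  opcode bits[15:11]=0x1c: band/RR
  [10:9] rd=1 = r1
  [8:7] rs=0 = r0

band r0, r1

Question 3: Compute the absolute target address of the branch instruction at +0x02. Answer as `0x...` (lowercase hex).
+0x02: fc 9f ⇒ word 0x9ffc (little)
  opcode bits[15:11]=0x13: je/J
  imm@[10:0]=0x7fc (s11→-4) ⇒ #-4
  target = base 0x08ca + off 0x02 + 2 + imm -4 = 0x08ca

0x08ca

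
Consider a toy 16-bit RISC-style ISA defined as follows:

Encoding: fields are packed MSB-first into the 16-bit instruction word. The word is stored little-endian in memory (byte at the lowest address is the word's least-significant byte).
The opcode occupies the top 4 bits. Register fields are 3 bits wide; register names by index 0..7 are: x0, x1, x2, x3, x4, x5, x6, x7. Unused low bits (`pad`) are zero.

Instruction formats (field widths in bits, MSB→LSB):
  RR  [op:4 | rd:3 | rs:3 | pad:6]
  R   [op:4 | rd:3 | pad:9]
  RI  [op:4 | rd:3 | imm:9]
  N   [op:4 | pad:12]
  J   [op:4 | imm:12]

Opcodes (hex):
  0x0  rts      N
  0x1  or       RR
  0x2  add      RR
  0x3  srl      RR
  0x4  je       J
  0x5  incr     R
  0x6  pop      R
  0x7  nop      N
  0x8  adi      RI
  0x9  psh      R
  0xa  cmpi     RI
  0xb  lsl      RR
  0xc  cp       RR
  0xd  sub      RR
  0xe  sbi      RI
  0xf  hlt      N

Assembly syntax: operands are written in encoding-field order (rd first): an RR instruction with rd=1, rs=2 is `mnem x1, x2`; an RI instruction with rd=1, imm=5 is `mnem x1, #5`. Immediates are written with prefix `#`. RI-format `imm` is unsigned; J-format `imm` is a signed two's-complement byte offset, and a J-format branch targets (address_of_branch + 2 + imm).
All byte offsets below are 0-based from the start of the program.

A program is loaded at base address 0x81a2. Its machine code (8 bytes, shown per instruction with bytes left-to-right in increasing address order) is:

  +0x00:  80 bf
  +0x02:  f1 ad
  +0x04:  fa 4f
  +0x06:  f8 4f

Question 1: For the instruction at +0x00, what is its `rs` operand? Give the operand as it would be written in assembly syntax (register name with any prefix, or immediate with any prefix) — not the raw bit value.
x6

off 0x00: read 80 bf as little → 0xbf80
  op=0xbf80>>12=0xb ⇒ lsl (RR)
  [11:9] rd=7 = x7
  [8:6] rs=6 = x6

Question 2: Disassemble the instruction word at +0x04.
je #-6

[04] fa 4f → 0x4ffa
  opcode bits[15:12]=0x4: je/J
  imm: (w>>0)&0xfff=0xffa (s12→-6) → #-6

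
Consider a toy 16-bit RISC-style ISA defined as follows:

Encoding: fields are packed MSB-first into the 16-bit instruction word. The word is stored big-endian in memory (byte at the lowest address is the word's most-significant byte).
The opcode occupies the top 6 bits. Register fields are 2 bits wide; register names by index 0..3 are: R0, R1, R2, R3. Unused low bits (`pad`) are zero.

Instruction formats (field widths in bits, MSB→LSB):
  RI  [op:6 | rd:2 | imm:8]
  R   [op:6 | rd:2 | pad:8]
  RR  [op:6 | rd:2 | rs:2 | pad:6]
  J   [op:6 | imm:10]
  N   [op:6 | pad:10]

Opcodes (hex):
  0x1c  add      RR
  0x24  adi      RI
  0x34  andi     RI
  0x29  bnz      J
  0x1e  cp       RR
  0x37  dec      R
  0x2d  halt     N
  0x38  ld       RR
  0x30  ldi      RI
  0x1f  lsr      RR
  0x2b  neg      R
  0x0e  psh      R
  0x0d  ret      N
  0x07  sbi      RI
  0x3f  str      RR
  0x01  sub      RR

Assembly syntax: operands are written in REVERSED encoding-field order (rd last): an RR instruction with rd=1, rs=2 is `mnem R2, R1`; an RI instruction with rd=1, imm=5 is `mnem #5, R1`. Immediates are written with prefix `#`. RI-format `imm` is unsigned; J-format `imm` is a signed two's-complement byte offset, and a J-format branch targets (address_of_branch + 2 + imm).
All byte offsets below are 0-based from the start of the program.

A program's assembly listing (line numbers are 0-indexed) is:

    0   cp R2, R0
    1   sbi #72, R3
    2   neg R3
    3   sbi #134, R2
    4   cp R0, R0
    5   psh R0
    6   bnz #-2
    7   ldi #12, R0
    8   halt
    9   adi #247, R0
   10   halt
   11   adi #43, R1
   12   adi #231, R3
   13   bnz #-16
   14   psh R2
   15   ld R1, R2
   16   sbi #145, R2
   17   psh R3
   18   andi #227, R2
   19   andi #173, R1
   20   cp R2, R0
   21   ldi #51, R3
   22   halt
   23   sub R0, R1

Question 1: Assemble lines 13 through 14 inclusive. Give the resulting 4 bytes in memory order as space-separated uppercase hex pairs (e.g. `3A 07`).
line 13 (bnz): pack op=0x29:6|imm=-16:10 = 0xa7f0; big→ a7 f0
line 14 (psh): pack op=0xe:6|rd=2:2|pad=0:8 = 0x3a00; big→ 3a 00

A7 F0 3A 00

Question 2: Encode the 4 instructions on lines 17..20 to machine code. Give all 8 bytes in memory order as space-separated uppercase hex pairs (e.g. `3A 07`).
line 17 (psh): pack op=0xe:6|rd=3:2|pad=0:8 = 0x3b00; big→ 3b 00
line 18 (andi): pack op=0x34:6|rd=2:2|imm=227:8 = 0xd2e3; big→ d2 e3
line 19 (andi): pack op=0x34:6|rd=1:2|imm=173:8 = 0xd1ad; big→ d1 ad
line 20 (cp): pack op=0x1e:6|rd=0:2|rs=2:2|pad=0:6 = 0x7880; big→ 78 80

3B 00 D2 E3 D1 AD 78 80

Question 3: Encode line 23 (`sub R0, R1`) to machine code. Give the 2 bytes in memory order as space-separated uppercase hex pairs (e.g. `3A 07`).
23. sub fields op=0x1:6|rd=1:2|rs=0:2|pad=0:6 → word 0500h → 05 00

05 00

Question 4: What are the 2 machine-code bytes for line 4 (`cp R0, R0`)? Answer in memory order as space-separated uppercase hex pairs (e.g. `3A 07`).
78 00

L4: cp op=0x1e:6|rd=0:2|rs=0:2|pad=0:6 ⇒ 0x7800 ⇒ big 78 00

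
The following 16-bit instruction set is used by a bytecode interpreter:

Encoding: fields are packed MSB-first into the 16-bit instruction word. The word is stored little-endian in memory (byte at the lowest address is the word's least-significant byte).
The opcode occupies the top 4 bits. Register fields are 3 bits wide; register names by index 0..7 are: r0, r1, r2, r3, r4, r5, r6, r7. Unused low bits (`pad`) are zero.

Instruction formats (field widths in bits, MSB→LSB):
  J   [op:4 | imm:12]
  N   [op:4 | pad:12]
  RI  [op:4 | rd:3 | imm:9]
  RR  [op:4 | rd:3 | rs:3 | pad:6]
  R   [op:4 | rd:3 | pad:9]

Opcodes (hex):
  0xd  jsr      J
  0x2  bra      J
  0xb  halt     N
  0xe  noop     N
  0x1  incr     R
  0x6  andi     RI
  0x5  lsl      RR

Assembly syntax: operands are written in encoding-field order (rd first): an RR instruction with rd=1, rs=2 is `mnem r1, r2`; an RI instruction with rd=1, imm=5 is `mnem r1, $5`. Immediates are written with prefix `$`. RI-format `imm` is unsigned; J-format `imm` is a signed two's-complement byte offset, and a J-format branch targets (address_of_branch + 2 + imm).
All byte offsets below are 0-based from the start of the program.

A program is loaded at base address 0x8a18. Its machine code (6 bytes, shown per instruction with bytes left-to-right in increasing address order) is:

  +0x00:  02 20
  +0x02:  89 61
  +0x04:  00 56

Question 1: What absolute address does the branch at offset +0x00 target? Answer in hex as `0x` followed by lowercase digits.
0x8a1c

+0x00: 02 20 ⇒ word 0x2002 (little)
  opcode bits[15:12]=0x2: bra/J
  imm: (w>>0)&0xfff=0x2 → $2
  target = base 0x8a18 + off 0x00 + 2 + imm 2 = 0x8a1c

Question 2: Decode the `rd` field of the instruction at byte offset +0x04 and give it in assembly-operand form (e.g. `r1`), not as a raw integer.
r3

off 0x04: read 00 56 as little → 0x5600
  op=0x5600>>12=0x5 ⇒ lsl (RR)
  rd@[11:9]=0x3 ⇒ r3
  rs@[8:6]=0x0 ⇒ r0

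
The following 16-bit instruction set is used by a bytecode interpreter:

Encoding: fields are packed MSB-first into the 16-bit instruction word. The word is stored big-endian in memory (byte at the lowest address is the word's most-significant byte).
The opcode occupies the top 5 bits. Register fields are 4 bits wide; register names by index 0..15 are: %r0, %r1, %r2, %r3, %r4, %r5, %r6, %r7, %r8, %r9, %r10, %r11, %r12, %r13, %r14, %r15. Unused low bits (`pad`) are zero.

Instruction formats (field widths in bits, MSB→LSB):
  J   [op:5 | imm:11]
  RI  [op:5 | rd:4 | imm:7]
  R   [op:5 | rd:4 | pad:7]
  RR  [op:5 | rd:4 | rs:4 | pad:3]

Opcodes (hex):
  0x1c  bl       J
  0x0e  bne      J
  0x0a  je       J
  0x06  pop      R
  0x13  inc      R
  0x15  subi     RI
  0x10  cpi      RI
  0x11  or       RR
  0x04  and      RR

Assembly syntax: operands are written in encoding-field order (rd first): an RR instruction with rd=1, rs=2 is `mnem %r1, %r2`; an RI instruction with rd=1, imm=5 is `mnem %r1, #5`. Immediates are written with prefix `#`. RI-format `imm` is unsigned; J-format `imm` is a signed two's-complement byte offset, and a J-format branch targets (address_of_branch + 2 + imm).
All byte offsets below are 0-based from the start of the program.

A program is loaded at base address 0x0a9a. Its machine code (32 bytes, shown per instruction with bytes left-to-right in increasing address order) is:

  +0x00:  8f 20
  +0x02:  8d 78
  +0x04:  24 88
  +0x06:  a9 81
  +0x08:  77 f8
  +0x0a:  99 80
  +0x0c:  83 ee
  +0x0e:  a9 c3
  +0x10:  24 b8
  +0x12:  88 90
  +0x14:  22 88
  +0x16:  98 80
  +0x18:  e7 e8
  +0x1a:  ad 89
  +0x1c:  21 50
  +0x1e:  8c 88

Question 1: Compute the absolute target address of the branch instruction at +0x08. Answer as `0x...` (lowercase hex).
+0x08: 77 f8 ⇒ word 0x77f8 (big)
  op=0x77f8>>11=0xe ⇒ bne (J)
  [10:0] imm=2040 (s11→-8) = #-8
  target = base 0x0a9a + off 0x08 + 2 + imm -8 = 0x0a9c

0x0a9c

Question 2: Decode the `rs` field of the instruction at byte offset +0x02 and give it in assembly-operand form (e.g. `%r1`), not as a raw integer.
off 0x02: read 8d 78 as big → 0x8d78
  op=0x8d78>>11=0x11 ⇒ or (RR)
  rd@[10:7]=0xa ⇒ %r10
  rs@[6:3]=0xf ⇒ %r15

%r15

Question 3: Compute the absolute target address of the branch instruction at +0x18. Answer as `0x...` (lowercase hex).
@+18  big-endian(e7 e8) = 0xe7e8
  top 5b → 0x1c → bl [J]
  [10:0] imm=2024 (s11→-24) = #-24
  target = base 0x0a9a + off 0x18 + 2 + imm -24 = 0x0a9c

0x0a9c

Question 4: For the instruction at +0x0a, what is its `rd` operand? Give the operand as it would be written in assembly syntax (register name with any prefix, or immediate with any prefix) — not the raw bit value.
%r3

+0x0a: 99 80 ⇒ word 0x9980 (big)
  op=0x9980>>11=0x13 ⇒ inc (R)
  rd@[10:7]=0x3 ⇒ %r3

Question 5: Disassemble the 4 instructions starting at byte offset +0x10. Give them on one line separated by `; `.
+0x10: 24 b8 ⇒ word 0x24b8 (big)
  top 5b → 0x4 → and [RR]
  rd: (w>>7)&0xf=0x9 → %r9
  rs: (w>>3)&0xf=0x7 → %r7
+0x12: 88 90 ⇒ word 0x8890 (big)
  top 5b → 0x11 → or [RR]
  rd: (w>>7)&0xf=0x1 → %r1
  rs: (w>>3)&0xf=0x2 → %r2
+0x14: 22 88 ⇒ word 0x2288 (big)
  top 5b → 0x4 → and [RR]
  rd: (w>>7)&0xf=0x5 → %r5
  rs: (w>>3)&0xf=0x1 → %r1
+0x16: 98 80 ⇒ word 0x9880 (big)
  top 5b → 0x13 → inc [R]
  rd: (w>>7)&0xf=0x1 → %r1

and %r9, %r7; or %r1, %r2; and %r5, %r1; inc %r1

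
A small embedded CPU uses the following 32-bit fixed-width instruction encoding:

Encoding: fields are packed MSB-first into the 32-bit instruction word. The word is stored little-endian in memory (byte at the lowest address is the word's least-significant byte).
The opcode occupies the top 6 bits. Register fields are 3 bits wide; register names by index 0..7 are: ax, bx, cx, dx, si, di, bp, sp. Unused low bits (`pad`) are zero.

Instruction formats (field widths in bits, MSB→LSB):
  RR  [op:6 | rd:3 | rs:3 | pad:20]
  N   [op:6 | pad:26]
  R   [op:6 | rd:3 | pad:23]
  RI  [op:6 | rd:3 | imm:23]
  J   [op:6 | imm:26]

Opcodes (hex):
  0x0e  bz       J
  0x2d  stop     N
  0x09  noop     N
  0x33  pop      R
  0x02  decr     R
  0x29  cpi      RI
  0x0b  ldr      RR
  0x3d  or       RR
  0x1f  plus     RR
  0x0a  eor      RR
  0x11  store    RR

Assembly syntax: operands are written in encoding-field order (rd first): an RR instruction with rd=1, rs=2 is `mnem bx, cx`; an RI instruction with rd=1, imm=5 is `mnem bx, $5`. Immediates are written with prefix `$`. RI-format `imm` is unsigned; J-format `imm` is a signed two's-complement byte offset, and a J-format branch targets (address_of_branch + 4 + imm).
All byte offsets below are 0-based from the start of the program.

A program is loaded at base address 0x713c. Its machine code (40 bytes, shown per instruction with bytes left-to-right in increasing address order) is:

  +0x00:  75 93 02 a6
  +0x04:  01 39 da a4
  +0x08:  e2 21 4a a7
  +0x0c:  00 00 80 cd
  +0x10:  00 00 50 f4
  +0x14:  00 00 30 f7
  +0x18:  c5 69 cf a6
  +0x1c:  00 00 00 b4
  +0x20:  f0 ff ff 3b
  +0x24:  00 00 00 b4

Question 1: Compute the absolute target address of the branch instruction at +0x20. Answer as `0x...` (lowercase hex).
0x7150

[20] f0 ff ff 3b → 0x3bfffff0
  opcode bits[31:26]=0xe: bz/J
  [25:0] imm=67108848 (s26→-16) = $-16
  target = base 0x713c + off 0x20 + 4 + imm -16 = 0x7150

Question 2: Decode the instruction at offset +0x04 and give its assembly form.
cpi bx, $5912833

@+04  little-endian(01 39 da a4) = 0xa4da3901
  op=0xa4da3901>>26=0x29 ⇒ cpi (RI)
  rd@[25:23]=0x1 ⇒ bx
  imm@[22:0]=0x5a3901 ⇒ $5912833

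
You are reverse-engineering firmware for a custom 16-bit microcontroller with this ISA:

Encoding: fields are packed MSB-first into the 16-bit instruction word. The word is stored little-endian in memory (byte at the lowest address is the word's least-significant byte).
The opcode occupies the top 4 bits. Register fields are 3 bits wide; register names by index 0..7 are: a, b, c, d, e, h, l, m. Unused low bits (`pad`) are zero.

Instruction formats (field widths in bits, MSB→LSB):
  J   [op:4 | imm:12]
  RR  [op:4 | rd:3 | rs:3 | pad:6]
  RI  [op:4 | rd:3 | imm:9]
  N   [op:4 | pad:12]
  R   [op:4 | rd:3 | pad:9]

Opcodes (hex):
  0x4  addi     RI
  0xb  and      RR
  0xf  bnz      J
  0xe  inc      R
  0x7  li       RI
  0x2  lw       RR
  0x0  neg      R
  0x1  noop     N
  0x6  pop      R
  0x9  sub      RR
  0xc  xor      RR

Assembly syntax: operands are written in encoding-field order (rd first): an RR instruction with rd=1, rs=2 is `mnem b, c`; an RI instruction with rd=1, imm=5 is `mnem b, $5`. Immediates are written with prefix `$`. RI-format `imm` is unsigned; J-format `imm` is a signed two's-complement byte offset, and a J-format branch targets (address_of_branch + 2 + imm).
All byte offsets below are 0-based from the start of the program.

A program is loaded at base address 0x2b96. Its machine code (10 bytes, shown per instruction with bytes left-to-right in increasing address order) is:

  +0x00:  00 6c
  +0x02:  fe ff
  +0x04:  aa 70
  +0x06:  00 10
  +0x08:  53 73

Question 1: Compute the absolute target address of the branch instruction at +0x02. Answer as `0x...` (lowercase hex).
off 0x02: read fe ff as little → 0xfffe
  top 4b → 0xf → bnz [J]
  [11:0] imm=4094 (s12→-2) = $-2
  target = base 0x2b96 + off 0x02 + 2 + imm -2 = 0x2b98

0x2b98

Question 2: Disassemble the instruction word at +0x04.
li a, $170

+0x04: aa 70 ⇒ word 0x70aa (little)
  op=0x70aa>>12=0x7 ⇒ li (RI)
  rd@[11:9]=0x0 ⇒ a
  imm@[8:0]=0xaa ⇒ $170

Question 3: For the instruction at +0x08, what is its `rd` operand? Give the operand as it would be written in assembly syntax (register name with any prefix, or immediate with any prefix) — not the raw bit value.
[08] 53 73 → 0x7353
  top 4b → 0x7 → li [RI]
  rd: (w>>9)&0x7=0x1 → b
  imm: (w>>0)&0x1ff=0x153 → $339

b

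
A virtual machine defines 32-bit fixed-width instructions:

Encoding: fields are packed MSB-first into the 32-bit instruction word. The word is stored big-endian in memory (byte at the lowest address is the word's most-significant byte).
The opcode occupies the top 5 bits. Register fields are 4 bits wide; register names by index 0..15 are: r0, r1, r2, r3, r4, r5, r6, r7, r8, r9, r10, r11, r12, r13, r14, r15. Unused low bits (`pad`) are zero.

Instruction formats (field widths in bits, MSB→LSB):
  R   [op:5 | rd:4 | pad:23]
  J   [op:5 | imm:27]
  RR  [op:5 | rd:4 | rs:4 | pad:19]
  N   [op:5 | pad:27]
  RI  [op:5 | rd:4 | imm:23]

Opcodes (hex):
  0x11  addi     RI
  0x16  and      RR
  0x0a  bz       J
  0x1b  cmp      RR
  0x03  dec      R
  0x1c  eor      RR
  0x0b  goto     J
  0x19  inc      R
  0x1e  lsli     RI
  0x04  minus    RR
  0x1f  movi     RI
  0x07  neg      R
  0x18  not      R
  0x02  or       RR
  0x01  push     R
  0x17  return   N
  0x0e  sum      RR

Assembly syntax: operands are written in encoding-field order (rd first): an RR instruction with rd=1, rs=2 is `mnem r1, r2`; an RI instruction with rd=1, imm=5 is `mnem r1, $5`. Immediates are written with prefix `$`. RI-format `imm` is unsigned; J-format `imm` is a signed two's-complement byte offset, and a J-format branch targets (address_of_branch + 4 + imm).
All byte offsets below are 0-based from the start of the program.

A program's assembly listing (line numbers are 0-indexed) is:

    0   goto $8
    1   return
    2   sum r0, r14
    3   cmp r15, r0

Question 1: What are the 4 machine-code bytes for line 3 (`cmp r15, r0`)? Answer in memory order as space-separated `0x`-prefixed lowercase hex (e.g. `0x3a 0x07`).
L3: cmp op=0x1b:5|rd=15:4|rs=0:4|pad=0:19 ⇒ 0xdf800000 ⇒ big df 80 00 00

0xdf 0x80 0x00 0x00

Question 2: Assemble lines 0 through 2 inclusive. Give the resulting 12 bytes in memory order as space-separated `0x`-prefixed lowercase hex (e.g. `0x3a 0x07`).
L0: goto op=0xb:5|imm=8:27 ⇒ 0x58000008 ⇒ big 58 00 00 08
L1: return op=0x17:5|pad=0:27 ⇒ 0xb8000000 ⇒ big b8 00 00 00
L2: sum op=0xe:5|rd=0:4|rs=14:4|pad=0:19 ⇒ 0x70700000 ⇒ big 70 70 00 00

0x58 0x00 0x00 0x08 0xb8 0x00 0x00 0x00 0x70 0x70 0x00 0x00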